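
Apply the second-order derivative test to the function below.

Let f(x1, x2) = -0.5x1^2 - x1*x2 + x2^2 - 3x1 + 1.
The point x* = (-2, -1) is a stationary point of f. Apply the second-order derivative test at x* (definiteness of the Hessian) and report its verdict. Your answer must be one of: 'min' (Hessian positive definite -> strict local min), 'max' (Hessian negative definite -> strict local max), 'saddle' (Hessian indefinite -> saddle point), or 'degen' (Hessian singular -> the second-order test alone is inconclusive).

Compute the Hessian H = grad^2 f:
  H = [[-1, -1], [-1, 2]]
Verify stationarity: grad f(x*) = H x* + g = (0, 0).
Eigenvalues of H: -1.3028, 2.3028.
Eigenvalues have mixed signs, so H is indefinite -> x* is a saddle point.

saddle


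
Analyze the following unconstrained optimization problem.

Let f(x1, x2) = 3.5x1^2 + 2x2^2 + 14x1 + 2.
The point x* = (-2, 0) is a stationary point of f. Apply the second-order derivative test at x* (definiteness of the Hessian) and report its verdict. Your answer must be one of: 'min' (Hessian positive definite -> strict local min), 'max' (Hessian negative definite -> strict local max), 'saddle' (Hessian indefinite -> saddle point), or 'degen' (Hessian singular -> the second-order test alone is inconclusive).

Compute the Hessian H = grad^2 f:
  H = [[7, 0], [0, 4]]
Verify stationarity: grad f(x*) = H x* + g = (0, 0).
Eigenvalues of H: 4, 7.
Both eigenvalues > 0, so H is positive definite -> x* is a strict local min.

min


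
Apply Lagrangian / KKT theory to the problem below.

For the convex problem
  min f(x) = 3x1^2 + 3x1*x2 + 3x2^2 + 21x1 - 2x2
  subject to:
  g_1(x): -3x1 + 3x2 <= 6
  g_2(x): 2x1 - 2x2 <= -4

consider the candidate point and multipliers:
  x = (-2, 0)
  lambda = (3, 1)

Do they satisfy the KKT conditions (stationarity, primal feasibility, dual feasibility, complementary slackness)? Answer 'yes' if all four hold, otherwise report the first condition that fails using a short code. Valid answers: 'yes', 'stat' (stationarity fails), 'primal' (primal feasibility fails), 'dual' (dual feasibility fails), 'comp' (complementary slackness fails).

Gradient of f: grad f(x) = Q x + c = (9, -8)
Constraint values g_i(x) = a_i^T x - b_i:
  g_1((-2, 0)) = 0
  g_2((-2, 0)) = 0
Stationarity residual: grad f(x) + sum_i lambda_i a_i = (2, -1)
  -> stationarity FAILS
Primal feasibility (all g_i <= 0): OK
Dual feasibility (all lambda_i >= 0): OK
Complementary slackness (lambda_i * g_i(x) = 0 for all i): OK

Verdict: the first failing condition is stationarity -> stat.

stat


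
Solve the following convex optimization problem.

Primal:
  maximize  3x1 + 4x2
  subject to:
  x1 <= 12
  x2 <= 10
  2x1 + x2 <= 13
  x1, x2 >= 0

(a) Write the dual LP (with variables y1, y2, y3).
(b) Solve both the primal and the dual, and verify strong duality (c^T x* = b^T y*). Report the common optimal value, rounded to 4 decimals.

The standard primal-dual pair for 'max c^T x s.t. A x <= b, x >= 0' is:
  Dual:  min b^T y  s.t.  A^T y >= c,  y >= 0.

So the dual LP is:
  minimize  12y1 + 10y2 + 13y3
  subject to:
    y1 + 2y3 >= 3
    y2 + y3 >= 4
    y1, y2, y3 >= 0

Solving the primal: x* = (1.5, 10).
  primal value c^T x* = 44.5.
Solving the dual: y* = (0, 2.5, 1.5).
  dual value b^T y* = 44.5.
Strong duality: c^T x* = b^T y*. Confirmed.

44.5


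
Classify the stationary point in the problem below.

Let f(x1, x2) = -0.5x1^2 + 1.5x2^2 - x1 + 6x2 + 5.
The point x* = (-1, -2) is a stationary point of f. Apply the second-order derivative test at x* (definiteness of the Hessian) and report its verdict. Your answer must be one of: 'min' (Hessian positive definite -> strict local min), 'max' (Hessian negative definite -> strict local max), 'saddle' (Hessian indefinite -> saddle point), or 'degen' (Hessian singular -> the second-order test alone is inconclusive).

Compute the Hessian H = grad^2 f:
  H = [[-1, 0], [0, 3]]
Verify stationarity: grad f(x*) = H x* + g = (0, 0).
Eigenvalues of H: -1, 3.
Eigenvalues have mixed signs, so H is indefinite -> x* is a saddle point.

saddle


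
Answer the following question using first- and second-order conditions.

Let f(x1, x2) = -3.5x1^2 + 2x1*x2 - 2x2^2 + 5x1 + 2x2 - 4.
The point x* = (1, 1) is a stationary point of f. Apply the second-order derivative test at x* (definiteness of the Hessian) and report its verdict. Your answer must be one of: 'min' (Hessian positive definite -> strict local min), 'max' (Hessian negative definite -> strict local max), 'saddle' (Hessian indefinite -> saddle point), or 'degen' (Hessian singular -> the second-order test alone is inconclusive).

Compute the Hessian H = grad^2 f:
  H = [[-7, 2], [2, -4]]
Verify stationarity: grad f(x*) = H x* + g = (0, 0).
Eigenvalues of H: -8, -3.
Both eigenvalues < 0, so H is negative definite -> x* is a strict local max.

max


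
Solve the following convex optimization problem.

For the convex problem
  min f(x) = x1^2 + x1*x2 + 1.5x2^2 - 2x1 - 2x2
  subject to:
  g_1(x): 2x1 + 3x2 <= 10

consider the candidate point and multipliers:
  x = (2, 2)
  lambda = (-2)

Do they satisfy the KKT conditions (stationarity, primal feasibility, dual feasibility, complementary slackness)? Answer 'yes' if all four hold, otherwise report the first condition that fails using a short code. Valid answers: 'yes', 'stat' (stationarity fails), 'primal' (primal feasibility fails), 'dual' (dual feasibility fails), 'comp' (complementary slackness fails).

Gradient of f: grad f(x) = Q x + c = (4, 6)
Constraint values g_i(x) = a_i^T x - b_i:
  g_1((2, 2)) = 0
Stationarity residual: grad f(x) + sum_i lambda_i a_i = (0, 0)
  -> stationarity OK
Primal feasibility (all g_i <= 0): OK
Dual feasibility (all lambda_i >= 0): FAILS
Complementary slackness (lambda_i * g_i(x) = 0 for all i): OK

Verdict: the first failing condition is dual_feasibility -> dual.

dual


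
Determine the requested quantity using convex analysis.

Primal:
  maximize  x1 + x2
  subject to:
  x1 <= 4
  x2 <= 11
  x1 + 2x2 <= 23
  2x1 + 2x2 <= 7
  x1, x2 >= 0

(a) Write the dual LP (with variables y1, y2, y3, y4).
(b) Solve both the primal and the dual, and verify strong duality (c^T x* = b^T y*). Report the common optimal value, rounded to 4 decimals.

The standard primal-dual pair for 'max c^T x s.t. A x <= b, x >= 0' is:
  Dual:  min b^T y  s.t.  A^T y >= c,  y >= 0.

So the dual LP is:
  minimize  4y1 + 11y2 + 23y3 + 7y4
  subject to:
    y1 + y3 + 2y4 >= 1
    y2 + 2y3 + 2y4 >= 1
    y1, y2, y3, y4 >= 0

Solving the primal: x* = (3.5, 0).
  primal value c^T x* = 3.5.
Solving the dual: y* = (0, 0, 0, 0.5).
  dual value b^T y* = 3.5.
Strong duality: c^T x* = b^T y*. Confirmed.

3.5


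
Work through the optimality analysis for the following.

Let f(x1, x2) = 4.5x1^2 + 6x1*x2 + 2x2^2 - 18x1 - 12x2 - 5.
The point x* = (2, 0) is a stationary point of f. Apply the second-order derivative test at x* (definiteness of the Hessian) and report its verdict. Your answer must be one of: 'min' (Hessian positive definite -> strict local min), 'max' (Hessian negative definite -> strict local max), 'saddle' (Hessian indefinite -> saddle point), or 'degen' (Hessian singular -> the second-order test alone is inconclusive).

Compute the Hessian H = grad^2 f:
  H = [[9, 6], [6, 4]]
Verify stationarity: grad f(x*) = H x* + g = (0, 0).
Eigenvalues of H: 0, 13.
H has a zero eigenvalue (singular; positive semidefinite but not definite), so H is neither positive definite, negative definite, nor indefinite. The second-order test alone is inconclusive -> degen.
(Indeed, f is constant along the null direction of H through x*, so x* is not a strict local extremum.)

degen


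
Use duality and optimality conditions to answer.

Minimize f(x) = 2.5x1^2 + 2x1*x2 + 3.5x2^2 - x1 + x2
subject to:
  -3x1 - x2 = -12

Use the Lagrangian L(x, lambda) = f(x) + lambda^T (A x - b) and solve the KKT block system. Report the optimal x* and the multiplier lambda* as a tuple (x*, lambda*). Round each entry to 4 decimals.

Form the Lagrangian:
  L(x, lambda) = (1/2) x^T Q x + c^T x + lambda^T (A x - b)
Stationarity (grad_x L = 0): Q x + c + A^T lambda = 0.
Primal feasibility: A x = b.

This gives the KKT block system:
  [ Q   A^T ] [ x     ]   [-c ]
  [ A    0  ] [ lambda ] = [ b ]

Solving the linear system:
  x*      = (4.1429, -0.4286)
  lambda* = (6.2857)
  f(x*)   = 35.4286

x* = (4.1429, -0.4286), lambda* = (6.2857)


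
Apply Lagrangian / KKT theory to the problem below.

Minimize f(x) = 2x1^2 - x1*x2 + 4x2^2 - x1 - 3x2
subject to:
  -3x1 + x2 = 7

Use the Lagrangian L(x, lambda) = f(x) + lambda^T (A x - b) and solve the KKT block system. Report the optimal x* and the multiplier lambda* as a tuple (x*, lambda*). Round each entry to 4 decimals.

Form the Lagrangian:
  L(x, lambda) = (1/2) x^T Q x + c^T x + lambda^T (A x - b)
Stationarity (grad_x L = 0): Q x + c + A^T lambda = 0.
Primal feasibility: A x = b.

This gives the KKT block system:
  [ Q   A^T ] [ x     ]   [-c ]
  [ A    0  ] [ lambda ] = [ b ]

Solving the linear system:
  x*      = (-2.1571, 0.5286)
  lambda* = (-3.3857)
  f(x*)   = 12.1357

x* = (-2.1571, 0.5286), lambda* = (-3.3857)


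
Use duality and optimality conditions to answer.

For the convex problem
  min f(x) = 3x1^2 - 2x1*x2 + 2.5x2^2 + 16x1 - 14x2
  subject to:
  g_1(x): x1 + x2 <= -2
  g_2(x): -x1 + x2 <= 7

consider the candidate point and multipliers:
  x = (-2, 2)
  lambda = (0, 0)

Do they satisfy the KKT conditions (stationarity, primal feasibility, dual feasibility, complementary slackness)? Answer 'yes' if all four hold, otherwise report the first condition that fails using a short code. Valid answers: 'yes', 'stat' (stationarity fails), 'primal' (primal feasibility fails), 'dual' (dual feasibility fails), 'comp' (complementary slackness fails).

Gradient of f: grad f(x) = Q x + c = (0, 0)
Constraint values g_i(x) = a_i^T x - b_i:
  g_1((-2, 2)) = 2
  g_2((-2, 2)) = -3
Stationarity residual: grad f(x) + sum_i lambda_i a_i = (0, 0)
  -> stationarity OK
Primal feasibility (all g_i <= 0): FAILS
Dual feasibility (all lambda_i >= 0): OK
Complementary slackness (lambda_i * g_i(x) = 0 for all i): OK

Verdict: the first failing condition is primal_feasibility -> primal.

primal


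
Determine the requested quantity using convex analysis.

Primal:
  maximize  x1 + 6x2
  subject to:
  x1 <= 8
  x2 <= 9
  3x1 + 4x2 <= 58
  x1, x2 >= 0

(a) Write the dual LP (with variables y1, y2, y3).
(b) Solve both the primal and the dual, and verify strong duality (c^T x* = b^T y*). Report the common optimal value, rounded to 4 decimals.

The standard primal-dual pair for 'max c^T x s.t. A x <= b, x >= 0' is:
  Dual:  min b^T y  s.t.  A^T y >= c,  y >= 0.

So the dual LP is:
  minimize  8y1 + 9y2 + 58y3
  subject to:
    y1 + 3y3 >= 1
    y2 + 4y3 >= 6
    y1, y2, y3 >= 0

Solving the primal: x* = (7.3333, 9).
  primal value c^T x* = 61.3333.
Solving the dual: y* = (0, 4.6667, 0.3333).
  dual value b^T y* = 61.3333.
Strong duality: c^T x* = b^T y*. Confirmed.

61.3333


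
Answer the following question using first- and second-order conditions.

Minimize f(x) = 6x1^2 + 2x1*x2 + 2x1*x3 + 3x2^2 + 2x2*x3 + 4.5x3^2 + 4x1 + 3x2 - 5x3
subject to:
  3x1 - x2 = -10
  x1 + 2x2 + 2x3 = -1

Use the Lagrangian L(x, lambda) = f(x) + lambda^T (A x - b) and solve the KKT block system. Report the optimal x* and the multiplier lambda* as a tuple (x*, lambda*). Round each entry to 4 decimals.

Form the Lagrangian:
  L(x, lambda) = (1/2) x^T Q x + c^T x + lambda^T (A x - b)
Stationarity (grad_x L = 0): Q x + c + A^T lambda = 0.
Primal feasibility: A x = b.

This gives the KKT block system:
  [ Q   A^T ] [ x     ]   [-c ]
  [ A    0  ] [ lambda ] = [ b ]

Solving the linear system:
  x*      = (-3.0794, 0.7618, 0.2779)
  lambda* = (9.1021, 3.5671)
  f(x*)   = 41.5832

x* = (-3.0794, 0.7618, 0.2779), lambda* = (9.1021, 3.5671)


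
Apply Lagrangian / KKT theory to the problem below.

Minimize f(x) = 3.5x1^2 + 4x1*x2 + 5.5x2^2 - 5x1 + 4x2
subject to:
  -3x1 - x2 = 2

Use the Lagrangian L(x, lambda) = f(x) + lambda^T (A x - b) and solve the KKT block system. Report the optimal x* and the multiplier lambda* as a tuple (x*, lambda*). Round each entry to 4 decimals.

Form the Lagrangian:
  L(x, lambda) = (1/2) x^T Q x + c^T x + lambda^T (A x - b)
Stationarity (grad_x L = 0): Q x + c + A^T lambda = 0.
Primal feasibility: A x = b.

This gives the KKT block system:
  [ Q   A^T ] [ x     ]   [-c ]
  [ A    0  ] [ lambda ] = [ b ]

Solving the linear system:
  x*      = (-0.5, -0.5)
  lambda* = (-3.5)
  f(x*)   = 3.75

x* = (-0.5, -0.5), lambda* = (-3.5)


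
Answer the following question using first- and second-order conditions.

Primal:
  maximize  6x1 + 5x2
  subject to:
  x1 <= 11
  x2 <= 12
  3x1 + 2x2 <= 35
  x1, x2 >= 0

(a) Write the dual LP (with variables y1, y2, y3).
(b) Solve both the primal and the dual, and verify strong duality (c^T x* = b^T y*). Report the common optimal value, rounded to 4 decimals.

The standard primal-dual pair for 'max c^T x s.t. A x <= b, x >= 0' is:
  Dual:  min b^T y  s.t.  A^T y >= c,  y >= 0.

So the dual LP is:
  minimize  11y1 + 12y2 + 35y3
  subject to:
    y1 + 3y3 >= 6
    y2 + 2y3 >= 5
    y1, y2, y3 >= 0

Solving the primal: x* = (3.6667, 12).
  primal value c^T x* = 82.
Solving the dual: y* = (0, 1, 2).
  dual value b^T y* = 82.
Strong duality: c^T x* = b^T y*. Confirmed.

82


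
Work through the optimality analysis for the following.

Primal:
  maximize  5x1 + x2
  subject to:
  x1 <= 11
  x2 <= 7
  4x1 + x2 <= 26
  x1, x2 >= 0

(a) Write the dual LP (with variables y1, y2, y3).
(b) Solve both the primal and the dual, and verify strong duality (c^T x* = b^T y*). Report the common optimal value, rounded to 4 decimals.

The standard primal-dual pair for 'max c^T x s.t. A x <= b, x >= 0' is:
  Dual:  min b^T y  s.t.  A^T y >= c,  y >= 0.

So the dual LP is:
  minimize  11y1 + 7y2 + 26y3
  subject to:
    y1 + 4y3 >= 5
    y2 + y3 >= 1
    y1, y2, y3 >= 0

Solving the primal: x* = (6.5, 0).
  primal value c^T x* = 32.5.
Solving the dual: y* = (0, 0, 1.25).
  dual value b^T y* = 32.5.
Strong duality: c^T x* = b^T y*. Confirmed.

32.5


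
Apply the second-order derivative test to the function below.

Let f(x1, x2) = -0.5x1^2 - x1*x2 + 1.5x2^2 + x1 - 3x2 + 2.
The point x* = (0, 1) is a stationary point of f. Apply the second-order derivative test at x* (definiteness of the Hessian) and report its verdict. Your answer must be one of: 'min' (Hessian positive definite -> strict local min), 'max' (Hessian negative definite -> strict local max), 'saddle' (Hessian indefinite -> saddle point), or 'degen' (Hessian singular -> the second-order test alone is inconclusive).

Compute the Hessian H = grad^2 f:
  H = [[-1, -1], [-1, 3]]
Verify stationarity: grad f(x*) = H x* + g = (0, 0).
Eigenvalues of H: -1.2361, 3.2361.
Eigenvalues have mixed signs, so H is indefinite -> x* is a saddle point.

saddle


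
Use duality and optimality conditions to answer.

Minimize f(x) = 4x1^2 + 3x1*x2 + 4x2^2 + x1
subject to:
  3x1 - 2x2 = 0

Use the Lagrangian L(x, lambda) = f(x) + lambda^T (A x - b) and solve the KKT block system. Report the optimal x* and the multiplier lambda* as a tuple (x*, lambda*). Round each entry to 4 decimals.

Form the Lagrangian:
  L(x, lambda) = (1/2) x^T Q x + c^T x + lambda^T (A x - b)
Stationarity (grad_x L = 0): Q x + c + A^T lambda = 0.
Primal feasibility: A x = b.

This gives the KKT block system:
  [ Q   A^T ] [ x     ]   [-c ]
  [ A    0  ] [ lambda ] = [ b ]

Solving the linear system:
  x*      = (-0.0286, -0.0429)
  lambda* = (-0.2143)
  f(x*)   = -0.0143

x* = (-0.0286, -0.0429), lambda* = (-0.2143)


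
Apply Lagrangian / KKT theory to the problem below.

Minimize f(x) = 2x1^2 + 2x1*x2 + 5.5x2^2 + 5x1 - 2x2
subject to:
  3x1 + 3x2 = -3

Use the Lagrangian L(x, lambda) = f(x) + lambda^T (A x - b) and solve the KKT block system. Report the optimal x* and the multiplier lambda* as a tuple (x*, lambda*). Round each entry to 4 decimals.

Form the Lagrangian:
  L(x, lambda) = (1/2) x^T Q x + c^T x + lambda^T (A x - b)
Stationarity (grad_x L = 0): Q x + c + A^T lambda = 0.
Primal feasibility: A x = b.

This gives the KKT block system:
  [ Q   A^T ] [ x     ]   [-c ]
  [ A    0  ] [ lambda ] = [ b ]

Solving the linear system:
  x*      = (-1.4545, 0.4545)
  lambda* = (-0.0303)
  f(x*)   = -4.1364

x* = (-1.4545, 0.4545), lambda* = (-0.0303)


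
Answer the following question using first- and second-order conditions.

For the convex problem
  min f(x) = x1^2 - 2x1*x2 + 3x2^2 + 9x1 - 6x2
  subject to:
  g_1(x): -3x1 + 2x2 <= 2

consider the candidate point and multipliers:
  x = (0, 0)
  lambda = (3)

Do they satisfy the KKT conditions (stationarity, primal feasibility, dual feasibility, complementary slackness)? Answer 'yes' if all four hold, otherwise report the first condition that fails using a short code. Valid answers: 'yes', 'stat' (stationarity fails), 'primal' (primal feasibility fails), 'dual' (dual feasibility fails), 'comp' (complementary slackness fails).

Gradient of f: grad f(x) = Q x + c = (9, -6)
Constraint values g_i(x) = a_i^T x - b_i:
  g_1((0, 0)) = -2
Stationarity residual: grad f(x) + sum_i lambda_i a_i = (0, 0)
  -> stationarity OK
Primal feasibility (all g_i <= 0): OK
Dual feasibility (all lambda_i >= 0): OK
Complementary slackness (lambda_i * g_i(x) = 0 for all i): FAILS

Verdict: the first failing condition is complementary_slackness -> comp.

comp


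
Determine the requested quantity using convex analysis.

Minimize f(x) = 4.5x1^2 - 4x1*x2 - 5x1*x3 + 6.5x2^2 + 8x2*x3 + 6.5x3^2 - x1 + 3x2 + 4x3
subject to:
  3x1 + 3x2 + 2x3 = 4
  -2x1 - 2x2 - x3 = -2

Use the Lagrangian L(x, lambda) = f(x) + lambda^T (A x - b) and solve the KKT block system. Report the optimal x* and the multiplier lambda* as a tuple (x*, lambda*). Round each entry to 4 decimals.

Form the Lagrangian:
  L(x, lambda) = (1/2) x^T Q x + c^T x + lambda^T (A x - b)
Stationarity (grad_x L = 0): Q x + c + A^T lambda = 0.
Primal feasibility: A x = b.

This gives the KKT block system:
  [ Q   A^T ] [ x     ]   [-c ]
  [ A    0  ] [ lambda ] = [ b ]

Solving the linear system:
  x*      = (1, -1, 2)
  lambda* = (-32, -47)
  f(x*)   = 19

x* = (1, -1, 2), lambda* = (-32, -47)


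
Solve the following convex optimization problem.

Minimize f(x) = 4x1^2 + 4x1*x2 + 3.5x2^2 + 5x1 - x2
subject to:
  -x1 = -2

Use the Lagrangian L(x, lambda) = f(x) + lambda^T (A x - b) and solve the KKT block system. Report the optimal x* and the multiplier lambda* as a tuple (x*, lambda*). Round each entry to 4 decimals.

Form the Lagrangian:
  L(x, lambda) = (1/2) x^T Q x + c^T x + lambda^T (A x - b)
Stationarity (grad_x L = 0): Q x + c + A^T lambda = 0.
Primal feasibility: A x = b.

This gives the KKT block system:
  [ Q   A^T ] [ x     ]   [-c ]
  [ A    0  ] [ lambda ] = [ b ]

Solving the linear system:
  x*      = (2, -1)
  lambda* = (17)
  f(x*)   = 22.5

x* = (2, -1), lambda* = (17)


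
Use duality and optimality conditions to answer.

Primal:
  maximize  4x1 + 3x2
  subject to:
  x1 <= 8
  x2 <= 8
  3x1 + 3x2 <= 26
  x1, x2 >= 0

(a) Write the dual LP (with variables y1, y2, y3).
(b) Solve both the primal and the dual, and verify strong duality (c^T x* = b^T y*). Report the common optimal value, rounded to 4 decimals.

The standard primal-dual pair for 'max c^T x s.t. A x <= b, x >= 0' is:
  Dual:  min b^T y  s.t.  A^T y >= c,  y >= 0.

So the dual LP is:
  minimize  8y1 + 8y2 + 26y3
  subject to:
    y1 + 3y3 >= 4
    y2 + 3y3 >= 3
    y1, y2, y3 >= 0

Solving the primal: x* = (8, 0.6667).
  primal value c^T x* = 34.
Solving the dual: y* = (1, 0, 1).
  dual value b^T y* = 34.
Strong duality: c^T x* = b^T y*. Confirmed.

34


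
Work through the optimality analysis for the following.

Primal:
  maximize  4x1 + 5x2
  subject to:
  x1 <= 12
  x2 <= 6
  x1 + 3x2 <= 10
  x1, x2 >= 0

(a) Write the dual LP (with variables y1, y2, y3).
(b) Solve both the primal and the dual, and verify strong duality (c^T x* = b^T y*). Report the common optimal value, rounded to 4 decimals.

The standard primal-dual pair for 'max c^T x s.t. A x <= b, x >= 0' is:
  Dual:  min b^T y  s.t.  A^T y >= c,  y >= 0.

So the dual LP is:
  minimize  12y1 + 6y2 + 10y3
  subject to:
    y1 + y3 >= 4
    y2 + 3y3 >= 5
    y1, y2, y3 >= 0

Solving the primal: x* = (10, 0).
  primal value c^T x* = 40.
Solving the dual: y* = (0, 0, 4).
  dual value b^T y* = 40.
Strong duality: c^T x* = b^T y*. Confirmed.

40


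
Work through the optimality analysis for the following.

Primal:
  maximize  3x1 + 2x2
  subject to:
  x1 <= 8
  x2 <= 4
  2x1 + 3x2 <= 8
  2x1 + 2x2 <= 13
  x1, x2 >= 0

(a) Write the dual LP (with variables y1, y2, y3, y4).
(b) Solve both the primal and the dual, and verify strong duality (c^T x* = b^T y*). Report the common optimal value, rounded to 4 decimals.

The standard primal-dual pair for 'max c^T x s.t. A x <= b, x >= 0' is:
  Dual:  min b^T y  s.t.  A^T y >= c,  y >= 0.

So the dual LP is:
  minimize  8y1 + 4y2 + 8y3 + 13y4
  subject to:
    y1 + 2y3 + 2y4 >= 3
    y2 + 3y3 + 2y4 >= 2
    y1, y2, y3, y4 >= 0

Solving the primal: x* = (4, 0).
  primal value c^T x* = 12.
Solving the dual: y* = (0, 0, 1.5, 0).
  dual value b^T y* = 12.
Strong duality: c^T x* = b^T y*. Confirmed.

12


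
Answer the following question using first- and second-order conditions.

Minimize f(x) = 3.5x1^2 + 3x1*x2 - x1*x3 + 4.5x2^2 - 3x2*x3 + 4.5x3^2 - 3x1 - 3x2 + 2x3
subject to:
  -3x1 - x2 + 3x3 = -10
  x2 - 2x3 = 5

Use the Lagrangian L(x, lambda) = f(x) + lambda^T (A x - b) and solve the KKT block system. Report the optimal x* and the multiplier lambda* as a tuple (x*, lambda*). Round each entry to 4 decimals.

Form the Lagrangian:
  L(x, lambda) = (1/2) x^T Q x + c^T x + lambda^T (A x - b)
Stationarity (grad_x L = 0): Q x + c + A^T lambda = 0.
Primal feasibility: A x = b.

This gives the KKT block system:
  [ Q   A^T ] [ x     ]   [-c ]
  [ A    0  ] [ lambda ] = [ b ]

Solving the linear system:
  x*      = (0.8832, 0.2994, -2.3503)
  lambda* = (2.1437, -7.2515)
  f(x*)   = 24.7231

x* = (0.8832, 0.2994, -2.3503), lambda* = (2.1437, -7.2515)


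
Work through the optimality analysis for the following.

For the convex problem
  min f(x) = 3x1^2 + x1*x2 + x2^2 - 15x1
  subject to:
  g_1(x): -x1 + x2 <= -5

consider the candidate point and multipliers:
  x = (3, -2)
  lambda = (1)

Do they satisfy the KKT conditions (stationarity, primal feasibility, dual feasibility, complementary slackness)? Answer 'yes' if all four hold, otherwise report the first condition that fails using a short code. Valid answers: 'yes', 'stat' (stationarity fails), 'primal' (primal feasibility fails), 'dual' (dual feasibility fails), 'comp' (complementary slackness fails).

Gradient of f: grad f(x) = Q x + c = (1, -1)
Constraint values g_i(x) = a_i^T x - b_i:
  g_1((3, -2)) = 0
Stationarity residual: grad f(x) + sum_i lambda_i a_i = (0, 0)
  -> stationarity OK
Primal feasibility (all g_i <= 0): OK
Dual feasibility (all lambda_i >= 0): OK
Complementary slackness (lambda_i * g_i(x) = 0 for all i): OK

Verdict: yes, KKT holds.

yes


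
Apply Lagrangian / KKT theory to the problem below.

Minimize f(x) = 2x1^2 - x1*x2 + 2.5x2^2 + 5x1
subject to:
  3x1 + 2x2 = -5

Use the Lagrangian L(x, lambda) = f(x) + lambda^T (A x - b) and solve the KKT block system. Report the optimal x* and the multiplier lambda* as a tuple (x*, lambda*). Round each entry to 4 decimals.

Form the Lagrangian:
  L(x, lambda) = (1/2) x^T Q x + c^T x + lambda^T (A x - b)
Stationarity (grad_x L = 0): Q x + c + A^T lambda = 0.
Primal feasibility: A x = b.

This gives the KKT block system:
  [ Q   A^T ] [ x     ]   [-c ]
  [ A    0  ] [ lambda ] = [ b ]

Solving the linear system:
  x*      = (-1.4384, -0.3425)
  lambda* = (0.137)
  f(x*)   = -3.2534

x* = (-1.4384, -0.3425), lambda* = (0.137)


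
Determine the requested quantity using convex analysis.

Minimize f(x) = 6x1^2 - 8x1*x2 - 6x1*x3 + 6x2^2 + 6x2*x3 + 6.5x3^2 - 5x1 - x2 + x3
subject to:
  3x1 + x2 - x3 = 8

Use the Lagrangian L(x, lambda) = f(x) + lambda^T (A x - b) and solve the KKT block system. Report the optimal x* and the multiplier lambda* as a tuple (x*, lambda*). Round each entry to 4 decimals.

Form the Lagrangian:
  L(x, lambda) = (1/2) x^T Q x + c^T x + lambda^T (A x - b)
Stationarity (grad_x L = 0): Q x + c + A^T lambda = 0.
Primal feasibility: A x = b.

This gives the KKT block system:
  [ Q   A^T ] [ x     ]   [-c ]
  [ A    0  ] [ lambda ] = [ b ]

Solving the linear system:
  x*      = (2.0766, 1.6947, -0.0754)
  lambda* = (-2.2714)
  f(x*)   = 3.0088

x* = (2.0766, 1.6947, -0.0754), lambda* = (-2.2714)


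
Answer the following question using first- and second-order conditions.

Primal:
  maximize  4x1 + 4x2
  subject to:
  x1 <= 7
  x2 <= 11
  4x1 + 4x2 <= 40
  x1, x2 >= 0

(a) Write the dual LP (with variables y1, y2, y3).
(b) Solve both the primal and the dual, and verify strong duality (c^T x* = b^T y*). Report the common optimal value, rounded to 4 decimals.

The standard primal-dual pair for 'max c^T x s.t. A x <= b, x >= 0' is:
  Dual:  min b^T y  s.t.  A^T y >= c,  y >= 0.

So the dual LP is:
  minimize  7y1 + 11y2 + 40y3
  subject to:
    y1 + 4y3 >= 4
    y2 + 4y3 >= 4
    y1, y2, y3 >= 0

Solving the primal: x* = (0, 10).
  primal value c^T x* = 40.
Solving the dual: y* = (0, 0, 1).
  dual value b^T y* = 40.
Strong duality: c^T x* = b^T y*. Confirmed.

40


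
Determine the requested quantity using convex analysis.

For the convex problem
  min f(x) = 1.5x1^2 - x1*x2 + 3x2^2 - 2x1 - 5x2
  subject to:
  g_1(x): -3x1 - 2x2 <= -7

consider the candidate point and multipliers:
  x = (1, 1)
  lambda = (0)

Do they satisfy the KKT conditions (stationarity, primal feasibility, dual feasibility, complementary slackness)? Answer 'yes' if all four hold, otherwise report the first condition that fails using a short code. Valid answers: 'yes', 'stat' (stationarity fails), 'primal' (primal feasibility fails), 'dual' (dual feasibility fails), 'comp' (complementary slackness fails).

Gradient of f: grad f(x) = Q x + c = (0, 0)
Constraint values g_i(x) = a_i^T x - b_i:
  g_1((1, 1)) = 2
Stationarity residual: grad f(x) + sum_i lambda_i a_i = (0, 0)
  -> stationarity OK
Primal feasibility (all g_i <= 0): FAILS
Dual feasibility (all lambda_i >= 0): OK
Complementary slackness (lambda_i * g_i(x) = 0 for all i): OK

Verdict: the first failing condition is primal_feasibility -> primal.

primal


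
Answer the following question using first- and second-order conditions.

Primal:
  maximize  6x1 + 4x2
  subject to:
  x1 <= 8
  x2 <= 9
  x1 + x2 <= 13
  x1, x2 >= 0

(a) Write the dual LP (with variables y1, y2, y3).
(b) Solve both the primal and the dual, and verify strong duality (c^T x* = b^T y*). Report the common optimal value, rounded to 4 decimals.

The standard primal-dual pair for 'max c^T x s.t. A x <= b, x >= 0' is:
  Dual:  min b^T y  s.t.  A^T y >= c,  y >= 0.

So the dual LP is:
  minimize  8y1 + 9y2 + 13y3
  subject to:
    y1 + y3 >= 6
    y2 + y3 >= 4
    y1, y2, y3 >= 0

Solving the primal: x* = (8, 5).
  primal value c^T x* = 68.
Solving the dual: y* = (2, 0, 4).
  dual value b^T y* = 68.
Strong duality: c^T x* = b^T y*. Confirmed.

68


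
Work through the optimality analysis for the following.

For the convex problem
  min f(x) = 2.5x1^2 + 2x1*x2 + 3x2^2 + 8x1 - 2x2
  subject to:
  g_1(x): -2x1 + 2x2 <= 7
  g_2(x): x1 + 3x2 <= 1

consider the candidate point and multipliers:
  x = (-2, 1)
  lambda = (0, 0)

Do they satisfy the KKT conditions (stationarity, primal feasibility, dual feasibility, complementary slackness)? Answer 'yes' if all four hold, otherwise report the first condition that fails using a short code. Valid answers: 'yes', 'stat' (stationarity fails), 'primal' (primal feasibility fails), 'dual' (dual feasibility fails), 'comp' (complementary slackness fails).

Gradient of f: grad f(x) = Q x + c = (0, 0)
Constraint values g_i(x) = a_i^T x - b_i:
  g_1((-2, 1)) = -1
  g_2((-2, 1)) = 0
Stationarity residual: grad f(x) + sum_i lambda_i a_i = (0, 0)
  -> stationarity OK
Primal feasibility (all g_i <= 0): OK
Dual feasibility (all lambda_i >= 0): OK
Complementary slackness (lambda_i * g_i(x) = 0 for all i): OK

Verdict: yes, KKT holds.

yes


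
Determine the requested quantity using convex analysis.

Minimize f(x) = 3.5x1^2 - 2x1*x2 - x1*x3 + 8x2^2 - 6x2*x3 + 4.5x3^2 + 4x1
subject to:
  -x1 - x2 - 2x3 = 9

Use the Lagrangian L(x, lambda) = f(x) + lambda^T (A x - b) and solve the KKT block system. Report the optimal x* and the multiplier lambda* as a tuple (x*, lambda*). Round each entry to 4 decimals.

Form the Lagrangian:
  L(x, lambda) = (1/2) x^T Q x + c^T x + lambda^T (A x - b)
Stationarity (grad_x L = 0): Q x + c + A^T lambda = 0.
Primal feasibility: A x = b.

This gives the KKT block system:
  [ Q   A^T ] [ x     ]   [-c ]
  [ A    0  ] [ lambda ] = [ b ]

Solving the linear system:
  x*      = (-2.2175, -1.6055, -2.5885)
  lambda* = (-5.7228)
  f(x*)   = 21.3177

x* = (-2.2175, -1.6055, -2.5885), lambda* = (-5.7228)


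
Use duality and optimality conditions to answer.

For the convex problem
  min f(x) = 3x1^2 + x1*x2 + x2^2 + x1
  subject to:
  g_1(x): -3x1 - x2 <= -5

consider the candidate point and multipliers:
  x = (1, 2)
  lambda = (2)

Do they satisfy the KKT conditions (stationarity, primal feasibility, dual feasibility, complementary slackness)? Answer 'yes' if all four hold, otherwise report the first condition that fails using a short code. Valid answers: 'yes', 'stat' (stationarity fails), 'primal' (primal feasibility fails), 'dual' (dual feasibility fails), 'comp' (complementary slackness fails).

Gradient of f: grad f(x) = Q x + c = (9, 5)
Constraint values g_i(x) = a_i^T x - b_i:
  g_1((1, 2)) = 0
Stationarity residual: grad f(x) + sum_i lambda_i a_i = (3, 3)
  -> stationarity FAILS
Primal feasibility (all g_i <= 0): OK
Dual feasibility (all lambda_i >= 0): OK
Complementary slackness (lambda_i * g_i(x) = 0 for all i): OK

Verdict: the first failing condition is stationarity -> stat.

stat


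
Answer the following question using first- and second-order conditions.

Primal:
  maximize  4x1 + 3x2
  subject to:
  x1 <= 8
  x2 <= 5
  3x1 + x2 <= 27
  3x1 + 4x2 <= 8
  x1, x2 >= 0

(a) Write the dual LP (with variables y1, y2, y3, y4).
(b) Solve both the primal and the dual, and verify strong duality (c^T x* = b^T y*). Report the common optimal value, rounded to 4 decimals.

The standard primal-dual pair for 'max c^T x s.t. A x <= b, x >= 0' is:
  Dual:  min b^T y  s.t.  A^T y >= c,  y >= 0.

So the dual LP is:
  minimize  8y1 + 5y2 + 27y3 + 8y4
  subject to:
    y1 + 3y3 + 3y4 >= 4
    y2 + y3 + 4y4 >= 3
    y1, y2, y3, y4 >= 0

Solving the primal: x* = (2.6667, 0).
  primal value c^T x* = 10.6667.
Solving the dual: y* = (0, 0, 0, 1.3333).
  dual value b^T y* = 10.6667.
Strong duality: c^T x* = b^T y*. Confirmed.

10.6667


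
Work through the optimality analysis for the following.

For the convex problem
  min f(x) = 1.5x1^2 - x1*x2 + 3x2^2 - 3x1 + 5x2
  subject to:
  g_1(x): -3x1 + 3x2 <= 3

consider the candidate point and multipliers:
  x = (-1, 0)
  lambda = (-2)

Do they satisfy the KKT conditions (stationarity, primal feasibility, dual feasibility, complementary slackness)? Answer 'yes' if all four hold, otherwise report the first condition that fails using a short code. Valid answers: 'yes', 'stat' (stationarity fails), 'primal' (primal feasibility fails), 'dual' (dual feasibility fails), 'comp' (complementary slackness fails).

Gradient of f: grad f(x) = Q x + c = (-6, 6)
Constraint values g_i(x) = a_i^T x - b_i:
  g_1((-1, 0)) = 0
Stationarity residual: grad f(x) + sum_i lambda_i a_i = (0, 0)
  -> stationarity OK
Primal feasibility (all g_i <= 0): OK
Dual feasibility (all lambda_i >= 0): FAILS
Complementary slackness (lambda_i * g_i(x) = 0 for all i): OK

Verdict: the first failing condition is dual_feasibility -> dual.

dual


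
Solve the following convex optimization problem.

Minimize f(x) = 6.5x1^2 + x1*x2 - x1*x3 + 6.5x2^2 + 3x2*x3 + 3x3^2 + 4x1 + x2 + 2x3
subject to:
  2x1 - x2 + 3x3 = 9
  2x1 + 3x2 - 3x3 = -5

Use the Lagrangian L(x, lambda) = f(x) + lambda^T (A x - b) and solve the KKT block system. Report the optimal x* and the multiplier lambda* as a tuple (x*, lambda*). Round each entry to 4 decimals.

Form the Lagrangian:
  L(x, lambda) = (1/2) x^T Q x + c^T x + lambda^T (A x - b)
Stationarity (grad_x L = 0): Q x + c + A^T lambda = 0.
Primal feasibility: A x = b.

This gives the KKT block system:
  [ Q   A^T ] [ x     ]   [-c ]
  [ A    0  ] [ lambda ] = [ b ]

Solving the linear system:
  x*      = (1.2583, -0.5166, 1.9889)
  lambda* = (-6.3173, -2.6089)
  f(x*)   = 26.1531

x* = (1.2583, -0.5166, 1.9889), lambda* = (-6.3173, -2.6089)


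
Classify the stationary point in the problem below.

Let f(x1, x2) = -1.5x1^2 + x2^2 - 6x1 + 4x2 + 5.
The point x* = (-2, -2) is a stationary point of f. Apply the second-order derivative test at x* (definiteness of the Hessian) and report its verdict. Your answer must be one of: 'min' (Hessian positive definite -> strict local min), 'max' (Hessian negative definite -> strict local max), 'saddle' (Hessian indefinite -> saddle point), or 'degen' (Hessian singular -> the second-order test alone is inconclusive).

Compute the Hessian H = grad^2 f:
  H = [[-3, 0], [0, 2]]
Verify stationarity: grad f(x*) = H x* + g = (0, 0).
Eigenvalues of H: -3, 2.
Eigenvalues have mixed signs, so H is indefinite -> x* is a saddle point.

saddle


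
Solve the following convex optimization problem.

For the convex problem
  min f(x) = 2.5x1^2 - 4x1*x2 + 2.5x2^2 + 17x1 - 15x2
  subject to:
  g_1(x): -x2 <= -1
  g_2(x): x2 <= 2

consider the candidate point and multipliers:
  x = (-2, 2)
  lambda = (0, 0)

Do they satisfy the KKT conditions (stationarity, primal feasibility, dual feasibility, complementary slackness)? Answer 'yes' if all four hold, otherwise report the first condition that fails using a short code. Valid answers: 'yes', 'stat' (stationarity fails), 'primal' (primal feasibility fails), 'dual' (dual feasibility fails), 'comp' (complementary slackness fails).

Gradient of f: grad f(x) = Q x + c = (-1, 3)
Constraint values g_i(x) = a_i^T x - b_i:
  g_1((-2, 2)) = -1
  g_2((-2, 2)) = 0
Stationarity residual: grad f(x) + sum_i lambda_i a_i = (-1, 3)
  -> stationarity FAILS
Primal feasibility (all g_i <= 0): OK
Dual feasibility (all lambda_i >= 0): OK
Complementary slackness (lambda_i * g_i(x) = 0 for all i): OK

Verdict: the first failing condition is stationarity -> stat.

stat


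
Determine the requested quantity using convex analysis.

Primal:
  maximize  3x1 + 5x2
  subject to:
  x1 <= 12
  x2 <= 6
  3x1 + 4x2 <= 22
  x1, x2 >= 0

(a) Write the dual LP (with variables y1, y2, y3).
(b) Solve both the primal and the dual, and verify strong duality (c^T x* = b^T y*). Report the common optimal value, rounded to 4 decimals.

The standard primal-dual pair for 'max c^T x s.t. A x <= b, x >= 0' is:
  Dual:  min b^T y  s.t.  A^T y >= c,  y >= 0.

So the dual LP is:
  minimize  12y1 + 6y2 + 22y3
  subject to:
    y1 + 3y3 >= 3
    y2 + 4y3 >= 5
    y1, y2, y3 >= 0

Solving the primal: x* = (0, 5.5).
  primal value c^T x* = 27.5.
Solving the dual: y* = (0, 0, 1.25).
  dual value b^T y* = 27.5.
Strong duality: c^T x* = b^T y*. Confirmed.

27.5


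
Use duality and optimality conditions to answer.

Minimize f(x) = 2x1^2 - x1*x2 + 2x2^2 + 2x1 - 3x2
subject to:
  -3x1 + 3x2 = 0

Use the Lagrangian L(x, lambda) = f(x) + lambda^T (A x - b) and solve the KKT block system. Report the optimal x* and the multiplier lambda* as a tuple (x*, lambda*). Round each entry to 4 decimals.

Form the Lagrangian:
  L(x, lambda) = (1/2) x^T Q x + c^T x + lambda^T (A x - b)
Stationarity (grad_x L = 0): Q x + c + A^T lambda = 0.
Primal feasibility: A x = b.

This gives the KKT block system:
  [ Q   A^T ] [ x     ]   [-c ]
  [ A    0  ] [ lambda ] = [ b ]

Solving the linear system:
  x*      = (0.1667, 0.1667)
  lambda* = (0.8333)
  f(x*)   = -0.0833

x* = (0.1667, 0.1667), lambda* = (0.8333)


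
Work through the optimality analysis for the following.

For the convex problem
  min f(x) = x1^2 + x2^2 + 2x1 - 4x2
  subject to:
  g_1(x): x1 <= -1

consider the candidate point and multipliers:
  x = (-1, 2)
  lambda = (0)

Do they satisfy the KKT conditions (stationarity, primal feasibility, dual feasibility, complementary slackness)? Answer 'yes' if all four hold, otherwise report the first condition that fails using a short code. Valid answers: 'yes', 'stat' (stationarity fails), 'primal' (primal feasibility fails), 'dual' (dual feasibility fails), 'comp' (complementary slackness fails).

Gradient of f: grad f(x) = Q x + c = (0, 0)
Constraint values g_i(x) = a_i^T x - b_i:
  g_1((-1, 2)) = 0
Stationarity residual: grad f(x) + sum_i lambda_i a_i = (0, 0)
  -> stationarity OK
Primal feasibility (all g_i <= 0): OK
Dual feasibility (all lambda_i >= 0): OK
Complementary slackness (lambda_i * g_i(x) = 0 for all i): OK

Verdict: yes, KKT holds.

yes


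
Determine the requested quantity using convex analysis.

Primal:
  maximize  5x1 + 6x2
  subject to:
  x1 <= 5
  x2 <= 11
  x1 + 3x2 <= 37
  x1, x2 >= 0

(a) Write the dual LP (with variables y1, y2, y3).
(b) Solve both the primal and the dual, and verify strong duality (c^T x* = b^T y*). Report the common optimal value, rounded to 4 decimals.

The standard primal-dual pair for 'max c^T x s.t. A x <= b, x >= 0' is:
  Dual:  min b^T y  s.t.  A^T y >= c,  y >= 0.

So the dual LP is:
  minimize  5y1 + 11y2 + 37y3
  subject to:
    y1 + y3 >= 5
    y2 + 3y3 >= 6
    y1, y2, y3 >= 0

Solving the primal: x* = (5, 10.6667).
  primal value c^T x* = 89.
Solving the dual: y* = (3, 0, 2).
  dual value b^T y* = 89.
Strong duality: c^T x* = b^T y*. Confirmed.

89


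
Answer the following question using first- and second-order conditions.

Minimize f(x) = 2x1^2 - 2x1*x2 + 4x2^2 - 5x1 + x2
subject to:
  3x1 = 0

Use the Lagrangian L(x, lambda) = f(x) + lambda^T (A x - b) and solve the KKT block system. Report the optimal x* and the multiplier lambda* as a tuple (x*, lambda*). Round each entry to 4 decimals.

Form the Lagrangian:
  L(x, lambda) = (1/2) x^T Q x + c^T x + lambda^T (A x - b)
Stationarity (grad_x L = 0): Q x + c + A^T lambda = 0.
Primal feasibility: A x = b.

This gives the KKT block system:
  [ Q   A^T ] [ x     ]   [-c ]
  [ A    0  ] [ lambda ] = [ b ]

Solving the linear system:
  x*      = (0, -0.125)
  lambda* = (1.5833)
  f(x*)   = -0.0625

x* = (0, -0.125), lambda* = (1.5833)


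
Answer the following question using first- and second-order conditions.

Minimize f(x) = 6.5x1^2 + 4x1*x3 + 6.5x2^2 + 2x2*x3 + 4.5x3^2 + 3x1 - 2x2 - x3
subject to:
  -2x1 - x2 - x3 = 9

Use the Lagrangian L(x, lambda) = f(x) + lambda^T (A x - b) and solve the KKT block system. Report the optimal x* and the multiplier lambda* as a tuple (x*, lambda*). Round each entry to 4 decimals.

Form the Lagrangian:
  L(x, lambda) = (1/2) x^T Q x + c^T x + lambda^T (A x - b)
Stationarity (grad_x L = 0): Q x + c + A^T lambda = 0.
Primal feasibility: A x = b.

This gives the KKT block system:
  [ Q   A^T ] [ x     ]   [-c ]
  [ A    0  ] [ lambda ] = [ b ]

Solving the linear system:
  x*      = (-3.5182, -1.4899, -0.4737)
  lambda* = (-22.3158)
  f(x*)   = 96.8704

x* = (-3.5182, -1.4899, -0.4737), lambda* = (-22.3158)


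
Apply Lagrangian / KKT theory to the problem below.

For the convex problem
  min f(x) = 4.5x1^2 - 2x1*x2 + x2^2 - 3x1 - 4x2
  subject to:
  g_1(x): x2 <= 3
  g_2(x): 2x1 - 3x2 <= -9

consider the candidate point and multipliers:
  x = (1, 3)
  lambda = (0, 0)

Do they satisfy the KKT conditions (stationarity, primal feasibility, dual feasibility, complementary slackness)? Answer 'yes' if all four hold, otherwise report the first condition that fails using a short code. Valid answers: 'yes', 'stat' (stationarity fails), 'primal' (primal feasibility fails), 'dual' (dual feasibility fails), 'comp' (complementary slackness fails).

Gradient of f: grad f(x) = Q x + c = (0, 0)
Constraint values g_i(x) = a_i^T x - b_i:
  g_1((1, 3)) = 0
  g_2((1, 3)) = 2
Stationarity residual: grad f(x) + sum_i lambda_i a_i = (0, 0)
  -> stationarity OK
Primal feasibility (all g_i <= 0): FAILS
Dual feasibility (all lambda_i >= 0): OK
Complementary slackness (lambda_i * g_i(x) = 0 for all i): OK

Verdict: the first failing condition is primal_feasibility -> primal.

primal
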